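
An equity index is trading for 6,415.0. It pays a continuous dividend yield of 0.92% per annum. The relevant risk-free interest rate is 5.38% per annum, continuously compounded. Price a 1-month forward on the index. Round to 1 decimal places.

6,438.9

F = S·e^((r − q)T) = 6415.0 · e^((0.0538 − 0.0092) × 1/12)
= 6415.0 · e^0.003717 = 6415.0 × 1.003724
F = 6,438.9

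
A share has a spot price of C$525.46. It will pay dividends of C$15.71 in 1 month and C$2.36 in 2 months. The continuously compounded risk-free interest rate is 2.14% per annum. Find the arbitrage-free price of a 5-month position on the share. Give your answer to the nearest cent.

PV(dividends) I = 15.71·e^(−0.0214·1/12) + 2.36·e^(−0.0214·2/12)
I = 15.6820 + 2.3516 = 18.0336
F = (S − I)·e^(rT) = (525.46 − 18.0336) · e^(0.0214·5/12)
= 507.4264 · e^0.008917 = 507.4264 × 1.008957 = C$511.97

C$511.97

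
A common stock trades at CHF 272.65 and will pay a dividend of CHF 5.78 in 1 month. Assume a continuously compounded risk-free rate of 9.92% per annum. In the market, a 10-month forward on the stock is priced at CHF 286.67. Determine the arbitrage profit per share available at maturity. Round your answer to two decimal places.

PV(dividends) I = 5.78·e^(−0.0992·1/12) = 5.7324
Fair forward F* = (S − I)·e^(rT) = (272.65 − 5.7324)·e^0.082667 = 266.9176 × 1.086180 = 289.9206
Market CHF 286.67 < fair 289.9206: forward underpriced → reverse cash-and-carry (short the stock, invest proceeds at r, pay the dividends, go long the forward).
Profit at T = |F_mkt − F*| = |286.67 − 289.9206| = CHF 3.25 per share

CHF 3.25 per share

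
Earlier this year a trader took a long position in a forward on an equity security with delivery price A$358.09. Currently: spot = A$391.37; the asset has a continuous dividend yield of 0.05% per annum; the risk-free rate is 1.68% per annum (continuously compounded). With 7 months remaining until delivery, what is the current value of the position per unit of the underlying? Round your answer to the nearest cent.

A$36.66

Current fair forward for the remaining 7 months: F = S·e^((r − q)·T), (r − q) = 0.0168 − 0.0005 = 0.0163
F = 391.37 · e^(0.0163 × 7/12) = 391.37 × 1.009554 = 395.1091
Value of long forward = (F − K)·e^(−rT) = (395.1091 − 358.09) · e^(−0.0168·7/12)
= 37.0191 × 0.990248 = 36.66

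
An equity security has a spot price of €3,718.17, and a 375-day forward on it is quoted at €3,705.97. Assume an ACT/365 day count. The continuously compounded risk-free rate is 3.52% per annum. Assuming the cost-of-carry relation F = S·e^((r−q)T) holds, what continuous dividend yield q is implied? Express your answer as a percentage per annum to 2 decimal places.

From F = S·e^((r−q)T): (r − q) = ln(F/S)/T
ln(3705.97/3718.17) = ln(0.996719) = -0.003286
(r − q) = -0.003286 / (375/365) = -0.003198
q = r − ln(F/S)/T = 0.0352 + 0.003198 = 0.038398
q = 3.84%

3.84%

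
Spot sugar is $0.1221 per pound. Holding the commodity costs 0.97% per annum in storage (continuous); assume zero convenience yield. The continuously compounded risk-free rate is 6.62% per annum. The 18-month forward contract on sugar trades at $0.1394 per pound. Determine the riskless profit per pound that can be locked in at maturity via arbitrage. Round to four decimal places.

Fair forward: F* = S·e^(carry·T), with carry = (r + u) = 0.0662 + 0.0097 = 0.0759
F* = 0.1221 · e^(0.0759 × 18/12) = 0.1221 · e^0.113850 = 0.1221 × 1.120584 = $0.1368
Market $0.1394 > fair $0.1368: forward overpriced → cash-and-carry (buy spot, short the forward).
At maturity, profit = |F_mkt − F*| = |0.1394 − 0.1368| = $0.0026 per pound

$0.0026 per pound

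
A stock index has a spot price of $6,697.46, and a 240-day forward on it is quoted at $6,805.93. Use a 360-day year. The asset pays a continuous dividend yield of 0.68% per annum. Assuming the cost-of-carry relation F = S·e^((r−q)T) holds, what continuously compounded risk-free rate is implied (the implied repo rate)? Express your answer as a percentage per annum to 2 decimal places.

From F = S·e^((r−q)T): (r − q) = ln(F/S)/T
ln(6805.93/6697.46) = ln(1.016196) = 0.016066
(r − q) = 0.016066 / (240/360) = 0.024099
r = ln(F/S)/T + q = 0.024099 + 0.0068 = 0.030899
r = 3.09%

3.09%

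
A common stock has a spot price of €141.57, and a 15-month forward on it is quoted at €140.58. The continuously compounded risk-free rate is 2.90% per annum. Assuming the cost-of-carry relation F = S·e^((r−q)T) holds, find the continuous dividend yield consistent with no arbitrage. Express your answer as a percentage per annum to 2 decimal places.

3.46%

From F = S·e^((r−q)T): (r − q) = ln(F/S)/T
ln(140.58/141.57) = ln(0.993007) = -0.007018
(r − q) = -0.007018 / (15/12) = -0.005614
q = r − ln(F/S)/T = 0.0290 + 0.005614 = 0.034614
q = 3.46%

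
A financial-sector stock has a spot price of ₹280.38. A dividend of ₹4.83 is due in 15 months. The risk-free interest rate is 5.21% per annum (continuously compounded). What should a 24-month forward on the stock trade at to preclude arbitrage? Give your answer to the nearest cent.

PV(dividends) I = 4.83·e^(−0.0521·15/12)
I = 4.5255
F = (S − I)·e^(rT) = (280.38 − 4.5255) · e^(0.0521·24/12)
= 275.8545 · e^0.104200 = 275.8545 × 1.109822 = ₹306.15

₹306.15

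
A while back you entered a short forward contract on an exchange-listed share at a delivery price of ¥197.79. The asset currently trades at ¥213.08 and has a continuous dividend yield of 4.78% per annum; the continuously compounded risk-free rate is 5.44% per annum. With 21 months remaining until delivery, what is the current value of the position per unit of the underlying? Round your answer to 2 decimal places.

-¥16.15

Current fair forward for the remaining 21 months: F = S·e^((r − q)·T), (r − q) = 0.0544 − 0.0478 = 0.0066
F = 213.08 · e^(0.0066 × 21/12) = 213.08 × 1.011617 = 215.5554
Value of long forward = (F − K)·e^(−rT) = (215.5554 − 197.79) · e^(−0.0544·21/12)
= 17.7654 × 0.909191 = 16.15
Short position value = −(long value) = -¥16.15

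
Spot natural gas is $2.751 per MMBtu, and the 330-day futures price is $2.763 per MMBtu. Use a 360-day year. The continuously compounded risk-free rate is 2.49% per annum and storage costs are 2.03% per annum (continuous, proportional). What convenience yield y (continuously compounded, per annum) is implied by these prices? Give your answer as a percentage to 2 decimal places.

F = S·e^((r+u−y)T) ⇒ (r+u−y) = ln(F/S)/T
ln(2.763/2.751) = 0.004353; /T ⇒ 0.004749
y = r + u − ln(F/S)/T = 0.0249 + 0.0203 − 0.004749 = 0.040451
y = 4.05%

4.05%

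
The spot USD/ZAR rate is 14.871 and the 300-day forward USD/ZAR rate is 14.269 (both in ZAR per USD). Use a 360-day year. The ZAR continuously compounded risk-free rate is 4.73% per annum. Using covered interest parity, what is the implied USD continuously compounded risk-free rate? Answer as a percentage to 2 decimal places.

9.69%

F = S·e^((r_ZAR − r_USD)T) ⇒ r_USD = r_ZAR − ln(F/S)/T
ln(14.269/14.871) = -0.041324; /(300/360) = -0.049589
r_USD = 0.0473 + 0.049589 = 0.096889
r_USD = 9.69%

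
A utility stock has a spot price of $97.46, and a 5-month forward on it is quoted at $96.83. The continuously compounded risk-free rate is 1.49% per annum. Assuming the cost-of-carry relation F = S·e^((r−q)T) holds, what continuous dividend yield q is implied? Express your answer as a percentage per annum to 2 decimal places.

From F = S·e^((r−q)T): (r − q) = ln(F/S)/T
ln(96.83/97.46) = ln(0.993536) = -0.006485
(r − q) = -0.006485 / (5/12) = -0.015564
q = r − ln(F/S)/T = 0.0149 + 0.015564 = 0.030464
q = 3.05%

3.05%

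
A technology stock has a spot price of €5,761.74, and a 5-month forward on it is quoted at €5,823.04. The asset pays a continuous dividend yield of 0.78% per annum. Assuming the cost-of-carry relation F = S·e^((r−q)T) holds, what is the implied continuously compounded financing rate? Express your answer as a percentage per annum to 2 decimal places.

From F = S·e^((r−q)T): (r − q) = ln(F/S)/T
ln(5823.04/5761.74) = ln(1.010639) = 0.010583
(r − q) = 0.010583 / (5/12) = 0.025399
r = ln(F/S)/T + q = 0.025399 + 0.0078 = 0.033199
r = 3.32%

3.32%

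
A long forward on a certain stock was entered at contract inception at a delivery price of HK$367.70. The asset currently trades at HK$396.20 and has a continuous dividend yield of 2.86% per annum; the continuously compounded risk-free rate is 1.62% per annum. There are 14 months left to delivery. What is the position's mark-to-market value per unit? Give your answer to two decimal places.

Current fair forward for the remaining 14 months: F = S·e^((r − q)·T), (r − q) = 0.0162 − 0.0286 = -0.0124
F = 396.20 · e^(-0.0124 × 14/12) = 396.20 × 0.985637 = 390.5094
Value of long forward = (F − K)·e^(−rT) = (390.5094 − 367.70) · e^(−0.0162·14/12)
= 22.8094 × 0.981277 = 22.38

HK$22.38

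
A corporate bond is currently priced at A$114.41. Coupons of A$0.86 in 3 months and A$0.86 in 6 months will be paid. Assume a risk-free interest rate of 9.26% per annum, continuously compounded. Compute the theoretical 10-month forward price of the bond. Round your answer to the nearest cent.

A$121.79

PV(coupons) I = 0.86·e^(−0.0926·3/12) + 0.86·e^(−0.0926·6/12)
I = 0.8403 + 0.8211 = 1.6614
F = (S − I)·e^(rT) = (114.41 − 1.6614) · e^(0.0926·10/12)
= 112.7486 · e^0.077167 = 112.7486 × 1.080222 = A$121.79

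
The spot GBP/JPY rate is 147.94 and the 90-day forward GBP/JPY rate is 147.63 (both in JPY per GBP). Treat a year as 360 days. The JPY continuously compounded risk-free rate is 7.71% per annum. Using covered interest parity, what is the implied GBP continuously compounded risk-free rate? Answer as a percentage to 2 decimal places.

F = S·e^((r_JPY − r_GBP)T) ⇒ r_GBP = r_JPY − ln(F/S)/T
ln(147.63/147.94) = -0.002098; /(90/360) = -0.008392
r_GBP = 0.0771 + 0.008392 = 0.085492
r_GBP = 8.55%

8.55%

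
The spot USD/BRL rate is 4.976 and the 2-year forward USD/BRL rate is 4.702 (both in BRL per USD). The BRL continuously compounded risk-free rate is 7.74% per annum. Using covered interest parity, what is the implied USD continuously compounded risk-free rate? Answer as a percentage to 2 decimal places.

10.57%

F = S·e^((r_BRL − r_USD)T) ⇒ r_USD = r_BRL − ln(F/S)/T
ln(4.702/4.976) = -0.056638; /(2) = -0.028319
r_USD = 0.0774 + 0.028319 = 0.105719
r_USD = 10.57%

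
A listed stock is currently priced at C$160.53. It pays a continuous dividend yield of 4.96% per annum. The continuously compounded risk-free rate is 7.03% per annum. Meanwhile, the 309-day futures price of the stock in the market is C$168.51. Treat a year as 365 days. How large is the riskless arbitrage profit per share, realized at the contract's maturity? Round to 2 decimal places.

C$5.14 per share

Fair futures: F* = S·e^(carry·T), with carry = (r − q) = 0.0703 − 0.0496 = 0.0207
F* = 160.53 · e^(0.0207 × 309/365) = 160.53 · e^0.017524 = 160.53 × 1.017678 = C$163.3678
Market C$168.51 > fair C$163.3678: forward overpriced → cash-and-carry (buy spot, short the forward).
At maturity, profit = |F_mkt − F*| = |168.51 − 163.3678| = C$5.14 per share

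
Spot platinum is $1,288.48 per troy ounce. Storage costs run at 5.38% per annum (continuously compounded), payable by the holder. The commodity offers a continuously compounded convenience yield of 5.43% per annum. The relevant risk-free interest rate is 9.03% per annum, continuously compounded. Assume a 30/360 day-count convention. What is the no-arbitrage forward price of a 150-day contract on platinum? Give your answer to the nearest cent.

$1,337.60 per troy ounce

Net carry = r + u − y = 0.0903 + 0.0538 − 0.0543 = 0.0898
F = S·e^((r+u−y)T) = 1288.48 · e^(0.0898 × 150/360) = 1288.48 · e^0.03741667
= 1288.48 × 1.03812549 = $1,337.60 per troy ounce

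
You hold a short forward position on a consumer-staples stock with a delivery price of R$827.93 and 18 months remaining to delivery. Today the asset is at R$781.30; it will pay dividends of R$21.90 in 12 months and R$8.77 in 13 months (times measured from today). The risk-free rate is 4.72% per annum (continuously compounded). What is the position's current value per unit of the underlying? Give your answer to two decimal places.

R$19.26

PV(remaining dividends) I = 21.90·e^(−0.0472·12/12) + 8.77·e^(−0.0472·13/12) = 29.2232
Current forward F = (S − I)·e^(rT) = (781.30 − 29.2232)·e^(0.0472·18/12) = 752.0768 × 1.073367 = 807.2544
Value (long) = (F − K)·e^(−rT) = (807.2544 − 827.93) × 0.931648 = -19.2624
Short position value = −(long value) = R$19.26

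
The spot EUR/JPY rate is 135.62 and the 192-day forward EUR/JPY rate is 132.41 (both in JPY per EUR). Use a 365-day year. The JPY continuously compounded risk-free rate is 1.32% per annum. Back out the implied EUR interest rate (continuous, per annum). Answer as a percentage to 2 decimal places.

5.87%

F = S·e^((r_JPY − r_EUR)T) ⇒ r_EUR = r_JPY − ln(F/S)/T
ln(132.41/135.62) = -0.023954; /(192/365) = -0.045538
r_EUR = 0.0132 + 0.045538 = 0.058738
r_EUR = 5.87%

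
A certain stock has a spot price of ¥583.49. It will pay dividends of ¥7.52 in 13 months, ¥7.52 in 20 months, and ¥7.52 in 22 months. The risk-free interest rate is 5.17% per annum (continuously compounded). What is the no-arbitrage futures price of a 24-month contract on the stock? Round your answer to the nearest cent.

PV(dividends) I = 7.52·e^(−0.0517·13/12) + 7.52·e^(−0.0517·20/12) + 7.52·e^(−0.0517·22/12)
I = 7.1104 + 6.8992 + 6.8400 = 20.8496
F = (S − I)·e^(rT) = (583.49 − 20.8496) · e^(0.0517·24/12)
= 562.6404 · e^0.103400 = 562.6404 × 1.108935 = ¥623.93

¥623.93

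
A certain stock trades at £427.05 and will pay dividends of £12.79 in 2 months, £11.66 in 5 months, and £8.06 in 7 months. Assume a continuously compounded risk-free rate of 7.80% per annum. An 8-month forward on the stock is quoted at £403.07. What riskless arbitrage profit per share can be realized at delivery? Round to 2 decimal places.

PV(dividends) I = 12.79·e^(−0.0780·2/12) + 11.66·e^(−0.0780·5/12) + 8.06·e^(−0.0780·7/12) = 31.6134
Fair forward F* = (S − I)·e^(rT) = (427.05 − 31.6134)·e^0.052000 = 395.4366 × 1.053376 = 416.5434
Market £403.07 < fair 416.5434: forward underpriced → reverse cash-and-carry (short the stock, invest proceeds at r, pay the dividends, go long the forward).
Profit at T = |F_mkt − F*| = |403.07 − 416.5434| = £13.47 per share

£13.47 per share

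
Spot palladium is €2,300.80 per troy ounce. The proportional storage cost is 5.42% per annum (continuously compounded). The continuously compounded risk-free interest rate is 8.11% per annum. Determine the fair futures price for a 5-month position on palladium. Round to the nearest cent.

€2,434.23 per troy ounce

Net carry = r + u − y = 0.0811 + 0.0542 − 0.0000 = 0.1353
F = S·e^((r+u−y)T) = 2300.80 · e^(0.1353 × 5/12) = 2300.80 · e^0.05637500
= 2300.80 × 1.05799436 = €2,434.23 per troy ounce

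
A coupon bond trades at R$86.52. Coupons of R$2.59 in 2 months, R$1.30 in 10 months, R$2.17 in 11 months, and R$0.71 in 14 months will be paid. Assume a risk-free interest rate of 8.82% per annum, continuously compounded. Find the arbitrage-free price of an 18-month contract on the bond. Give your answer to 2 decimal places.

R$91.45

PV(coupons) I = 2.59·e^(−0.0882·2/12) + 1.30·e^(−0.0882·10/12) + 2.17·e^(−0.0882·11/12) + 0.71·e^(−0.0882·14/12)
I = 2.5522 + 1.2079 + 2.0015 + 0.6406 = 6.4022
F = (S − I)·e^(rT) = (86.52 − 6.4022) · e^(0.0882·18/12)
= 80.1178 · e^0.132300 = 80.1178 × 1.141451 = R$91.45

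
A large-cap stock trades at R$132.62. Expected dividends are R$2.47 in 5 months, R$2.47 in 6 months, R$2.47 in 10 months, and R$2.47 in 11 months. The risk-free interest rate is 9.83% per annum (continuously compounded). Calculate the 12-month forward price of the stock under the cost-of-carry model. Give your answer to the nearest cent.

PV(dividends) I = 2.47·e^(−0.0983·5/12) + 2.47·e^(−0.0983·6/12) + 2.47·e^(−0.0983·10/12) + 2.47·e^(−0.0983·11/12)
I = 2.3709 + 2.3515 + 2.2757 + 2.2572 = 9.2553
F = (S − I)·e^(rT) = (132.62 − 9.2553) · e^(0.0983·12/12)
= 123.3647 · e^0.098300 = 123.3647 × 1.103294 = R$136.11

R$136.11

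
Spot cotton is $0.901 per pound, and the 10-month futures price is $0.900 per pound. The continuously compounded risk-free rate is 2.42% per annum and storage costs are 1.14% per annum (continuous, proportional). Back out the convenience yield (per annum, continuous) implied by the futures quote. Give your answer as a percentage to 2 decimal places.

3.69%

F = S·e^((r+u−y)T) ⇒ (r+u−y) = ln(F/S)/T
ln(0.900/0.901) = -0.001110; /T ⇒ -0.001332
y = r + u − ln(F/S)/T = 0.0242 + 0.0114 + 0.001332 = 0.036932
y = 3.69%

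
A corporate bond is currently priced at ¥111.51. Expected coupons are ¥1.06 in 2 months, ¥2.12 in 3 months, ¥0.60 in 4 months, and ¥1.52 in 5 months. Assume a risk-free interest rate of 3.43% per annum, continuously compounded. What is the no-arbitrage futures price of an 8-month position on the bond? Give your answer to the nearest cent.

¥108.72

PV(coupons) I = 1.06·e^(−0.0343·2/12) + 2.12·e^(−0.0343·3/12) + 0.60·e^(−0.0343·4/12) + 1.52·e^(−0.0343·5/12)
I = 1.0540 + 2.1019 + 0.5932 + 1.4984 = 5.2475
F = (S − I)·e^(rT) = (111.51 − 5.2475) · e^(0.0343·8/12)
= 106.2625 · e^0.022867 = 106.2625 × 1.023130 = ¥108.72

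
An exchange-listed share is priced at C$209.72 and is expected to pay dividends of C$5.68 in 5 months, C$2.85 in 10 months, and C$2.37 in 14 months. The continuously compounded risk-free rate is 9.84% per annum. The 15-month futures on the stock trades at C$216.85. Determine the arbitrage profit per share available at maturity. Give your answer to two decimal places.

PV(dividends) I = 5.68·e^(−0.0984·5/12) + 2.85·e^(−0.0984·10/12) + 2.37·e^(−0.0984·14/12) = 10.1904
Fair futures F* = (S − I)·e^(rT) = (209.72 − 10.1904)·e^0.123000 = 199.5296 × 1.130884 = 225.6448
Market C$216.85 < fair 225.6448: forward underpriced → reverse cash-and-carry (short the stock, invest proceeds at r, pay the dividends, go long the forward).
Profit at T = |F_mkt − F*| = |216.85 − 225.6448| = C$8.79 per share

C$8.79 per share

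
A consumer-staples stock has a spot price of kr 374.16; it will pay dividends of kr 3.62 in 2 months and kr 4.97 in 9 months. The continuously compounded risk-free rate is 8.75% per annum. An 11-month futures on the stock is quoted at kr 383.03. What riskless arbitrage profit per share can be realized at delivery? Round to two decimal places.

kr 13.47 per share

PV(dividends) I = 3.62·e^(−0.0875·2/12) + 4.97·e^(−0.0875·9/12) = 8.2219
Fair futures F* = (S − I)·e^(rT) = (374.16 − 8.2219)·e^0.080208 = 365.9381 × 1.083512 = 396.4983
Market kr 383.03 < fair 396.4983: forward underpriced → reverse cash-and-carry (short the stock, invest proceeds at r, pay the dividends, go long the forward).
Profit at T = |F_mkt − F*| = |383.03 − 396.4983| = kr 13.47 per share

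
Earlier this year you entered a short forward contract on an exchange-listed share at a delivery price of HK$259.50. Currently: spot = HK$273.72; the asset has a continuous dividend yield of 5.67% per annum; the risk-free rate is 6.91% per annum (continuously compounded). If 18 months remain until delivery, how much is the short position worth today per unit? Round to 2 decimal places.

Current fair forward for the remaining 18 months: F = S·e^((r − q)·T), (r − q) = 0.0691 − 0.0567 = 0.0124
F = 273.72 · e^(0.0124 × 18/12) = 273.72 × 1.018774 = 278.8588
Value of long forward = (F − K)·e^(−rT) = (278.8588 − 259.50) · e^(−0.0691·18/12)
= 19.3588 × 0.901541 = 17.45
Short position value = −(long value) = -HK$17.45

-HK$17.45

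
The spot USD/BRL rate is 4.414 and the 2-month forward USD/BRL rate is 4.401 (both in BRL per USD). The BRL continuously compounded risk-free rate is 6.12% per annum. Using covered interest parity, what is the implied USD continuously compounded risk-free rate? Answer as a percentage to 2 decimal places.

F = S·e^((r_BRL − r_USD)T) ⇒ r_USD = r_BRL − ln(F/S)/T
ln(4.401/4.414) = -0.002950; /(2/12) = -0.017700
r_USD = 0.0612 + 0.017700 = 0.078900
r_USD = 7.89%

7.89%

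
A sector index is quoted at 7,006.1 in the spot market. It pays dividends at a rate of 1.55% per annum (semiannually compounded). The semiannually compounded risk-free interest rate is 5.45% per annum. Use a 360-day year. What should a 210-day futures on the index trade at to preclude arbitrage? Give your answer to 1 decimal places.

7,164.5

F = S · (1+r/2)^(2T) / (1+q/2)^(2T)
= 7006.1 × 1.031863 / 1.009047 = 7006.1 × 1.022611
F = 7,164.5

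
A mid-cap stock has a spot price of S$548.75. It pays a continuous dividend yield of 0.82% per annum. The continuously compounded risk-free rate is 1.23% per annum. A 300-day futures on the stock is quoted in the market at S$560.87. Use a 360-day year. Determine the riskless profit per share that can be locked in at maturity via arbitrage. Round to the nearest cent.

Fair futures: F* = S·e^(carry·T), with carry = (r − q) = 0.0123 − 0.0082 = 0.0041
F* = 548.75 · e^(0.0041 × 300/360) = 548.75 · e^0.003417 = 548.75 × 1.003423 = S$550.6284
Market S$560.87 > fair S$550.6284: forward overpriced → cash-and-carry (buy spot, short the forward).
At maturity, profit = |F_mkt − F*| = |560.87 − 550.6284| = S$10.24 per share

S$10.24 per share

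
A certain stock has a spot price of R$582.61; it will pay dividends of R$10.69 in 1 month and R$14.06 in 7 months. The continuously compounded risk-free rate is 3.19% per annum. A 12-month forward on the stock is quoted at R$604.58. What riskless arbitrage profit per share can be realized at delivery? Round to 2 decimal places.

R$28.34 per share

PV(dividends) I = 10.69·e^(−0.0319·1/12) + 14.06·e^(−0.0319·7/12) = 24.4624
Fair forward F* = (S − I)·e^(rT) = (582.61 − 24.4624)·e^0.031900 = 558.1476 × 1.032414 = 576.2394
Market R$604.58 > fair 576.2394: forward overpriced → cash-and-carry (borrow at r, buy the stock and collect the dividends, short the forward).
Profit at T = |F_mkt − F*| = |604.58 − 576.2394| = R$28.34 per share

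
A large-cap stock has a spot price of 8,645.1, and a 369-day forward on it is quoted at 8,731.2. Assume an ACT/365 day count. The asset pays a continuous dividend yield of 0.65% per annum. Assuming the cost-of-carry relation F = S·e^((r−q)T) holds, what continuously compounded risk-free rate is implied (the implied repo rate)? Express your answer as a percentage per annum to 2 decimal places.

From F = S·e^((r−q)T): (r − q) = ln(F/S)/T
ln(8731.2/8645.1) = ln(1.009959) = 0.009910
(r − q) = 0.009910 / (369/365) = 0.009803
r = ln(F/S)/T + q = 0.009803 + 0.0065 = 0.016303
r = 1.63%

1.63%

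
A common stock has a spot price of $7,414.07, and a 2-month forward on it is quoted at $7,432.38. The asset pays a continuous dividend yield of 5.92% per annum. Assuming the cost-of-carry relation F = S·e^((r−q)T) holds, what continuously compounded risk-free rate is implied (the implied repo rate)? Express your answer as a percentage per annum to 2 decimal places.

7.40%

From F = S·e^((r−q)T): (r − q) = ln(F/S)/T
ln(7432.38/7414.07) = ln(1.002470) = 0.002467
(r − q) = 0.002467 / (2/12) = 0.014802
r = ln(F/S)/T + q = 0.014802 + 0.0592 = 0.074002
r = 7.40%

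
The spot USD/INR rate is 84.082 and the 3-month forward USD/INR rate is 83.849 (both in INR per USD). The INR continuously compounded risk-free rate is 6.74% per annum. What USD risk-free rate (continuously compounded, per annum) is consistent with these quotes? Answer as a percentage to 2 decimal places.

7.85%

F = S·e^((r_INR − r_USD)T) ⇒ r_USD = r_INR − ln(F/S)/T
ln(83.849/84.082) = -0.002775; /(3/12) = -0.011100
r_USD = 0.0674 + 0.011100 = 0.078500
r_USD = 7.85%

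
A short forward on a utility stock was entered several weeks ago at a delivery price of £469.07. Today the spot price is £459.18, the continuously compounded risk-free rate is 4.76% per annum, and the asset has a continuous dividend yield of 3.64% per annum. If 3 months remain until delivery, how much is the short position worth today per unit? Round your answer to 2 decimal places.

Current fair forward for the remaining 3 months: F = S·e^((r − q)·T), (r − q) = 0.0476 − 0.0364 = 0.0112
F = 459.18 · e^(0.0112 × 3/12) = 459.18 × 1.002804 = 460.4675
Value of long forward = (F − K)·e^(−rT) = (460.4675 − 469.07) · e^(−0.0476·3/12)
= -8.6025 × 0.988171 = -8.50
Short position value = −(long value) = £8.50

£8.50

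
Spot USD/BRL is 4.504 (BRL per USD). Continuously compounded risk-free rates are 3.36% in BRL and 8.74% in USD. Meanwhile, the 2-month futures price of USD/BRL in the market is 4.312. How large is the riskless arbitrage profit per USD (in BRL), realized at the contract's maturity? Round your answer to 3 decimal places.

0.152 per USD (in BRL)

Fair futures: F* = S·e^(carry·T), with carry = (r_BRL − r_USD) = 0.0336 − 0.0874 = -0.0538
F* = 4.504 · e^(-0.0538 × 2/12) = 4.504 · e^-0.008967 = 4.504 × 0.991073 = 4.4638
Market 4.312 < fair 4.4638: forward underpriced → reverse cash-and-carry (short spot, go long the forward).
At maturity, profit = |F_mkt − F*| = |4.312 − 4.4638| = 0.152 per USD (in BRL)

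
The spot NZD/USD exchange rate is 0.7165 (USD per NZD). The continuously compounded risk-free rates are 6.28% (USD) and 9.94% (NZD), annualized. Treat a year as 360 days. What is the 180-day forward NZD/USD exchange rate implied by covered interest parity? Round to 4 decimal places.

0.7035

F = S·e^((r_USD − r_NZD)T) = 0.7165 · e^((0.0628 − 0.0994) × 180/360)
= 0.7165 · e^-0.018300 = 0.7165 × 0.981866
F = 0.7035 USD per NZD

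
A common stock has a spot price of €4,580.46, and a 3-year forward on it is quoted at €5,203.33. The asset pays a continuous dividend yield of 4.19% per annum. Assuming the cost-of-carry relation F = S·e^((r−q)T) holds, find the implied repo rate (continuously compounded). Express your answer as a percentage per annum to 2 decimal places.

8.44%

From F = S·e^((r−q)T): (r − q) = ln(F/S)/T
ln(5203.33/4580.46) = ln(1.135984) = 0.127499
(r − q) = 0.127499 / (3) = 0.042500
r = ln(F/S)/T + q = 0.042500 + 0.0419 = 0.084400
r = 8.44%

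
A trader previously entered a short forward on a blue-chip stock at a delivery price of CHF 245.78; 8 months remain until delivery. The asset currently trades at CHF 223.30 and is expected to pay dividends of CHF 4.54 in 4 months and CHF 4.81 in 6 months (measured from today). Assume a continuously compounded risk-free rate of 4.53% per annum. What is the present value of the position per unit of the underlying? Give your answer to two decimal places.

CHF 24.34

PV(remaining dividends) I = 4.54·e^(−0.0453·4/12) + 4.81·e^(−0.0453·6/12) = 9.1742
Current forward F = (S − I)·e^(rT) = (223.30 − 9.1742)·e^(0.0453·8/12) = 214.1258 × 1.030661 = 220.6911
Value (long) = (F − K)·e^(−rT) = (220.6911 − 245.78) × 0.970251 = -24.3425
Short position value = −(long value) = CHF 24.34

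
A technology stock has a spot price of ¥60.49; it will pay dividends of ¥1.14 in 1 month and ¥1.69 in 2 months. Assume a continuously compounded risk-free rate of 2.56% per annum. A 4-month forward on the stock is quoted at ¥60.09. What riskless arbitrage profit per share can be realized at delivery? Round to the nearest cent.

¥1.93 per share

PV(dividends) I = 1.14·e^(−0.0256·1/12) + 1.69·e^(−0.0256·2/12) = 2.8204
Fair forward F* = (S − I)·e^(rT) = (60.49 − 2.8204)·e^0.008533 = 57.6696 × 1.008570 = 58.1638
Market ¥60.09 > fair 58.1638: forward overpriced → cash-and-carry (borrow at r, buy the stock and collect the dividends, short the forward).
Profit at T = |F_mkt − F*| = |60.09 − 58.1638| = ¥1.93 per share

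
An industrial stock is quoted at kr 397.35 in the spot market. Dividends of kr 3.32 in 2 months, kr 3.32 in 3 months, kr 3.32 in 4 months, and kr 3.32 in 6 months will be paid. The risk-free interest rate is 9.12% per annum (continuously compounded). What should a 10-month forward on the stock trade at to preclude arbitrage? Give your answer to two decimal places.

PV(dividends) I = 3.32·e^(−0.0912·2/12) + 3.32·e^(−0.0912·3/12) + 3.32·e^(−0.0912·4/12) + 3.32·e^(−0.0912·6/12)
I = 3.2699 + 3.2452 + 3.2206 + 3.1720 = 12.9077
F = (S − I)·e^(rT) = (397.35 − 12.9077) · e^(0.0912·10/12)
= 384.4423 · e^0.076000 = 384.4423 × 1.078963 = kr 414.80

kr 414.80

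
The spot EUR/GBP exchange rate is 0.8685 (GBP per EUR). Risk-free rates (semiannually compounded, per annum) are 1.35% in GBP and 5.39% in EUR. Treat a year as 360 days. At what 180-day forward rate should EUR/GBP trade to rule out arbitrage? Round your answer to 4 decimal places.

By covered interest parity, F = S · (1+r_GBP/2)^(2T) / (1+r_EUR/2)^(2T)
= 0.8685 × 1.006750 / 1.026950 = 0.8685 × 0.980330
F = 0.8514 GBP per EUR

0.8514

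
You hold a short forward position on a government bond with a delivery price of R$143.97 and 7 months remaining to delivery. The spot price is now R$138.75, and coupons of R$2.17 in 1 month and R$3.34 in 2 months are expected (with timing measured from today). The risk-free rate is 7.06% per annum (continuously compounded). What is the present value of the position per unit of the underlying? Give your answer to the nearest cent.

PV(remaining coupons) I = 2.17·e^(−0.0706·1/12) + 3.34·e^(−0.0706·2/12) = 5.4582
Current forward F = (S − I)·e^(rT) = (138.75 − 5.4582)·e^(0.0706·7/12) = 133.2918 × 1.042043 = 138.8958
Value (long) = (F − K)·e^(−rT) = (138.8958 − 143.97) × 0.959653 = -4.8695
Short position value = −(long value) = R$4.87

R$4.87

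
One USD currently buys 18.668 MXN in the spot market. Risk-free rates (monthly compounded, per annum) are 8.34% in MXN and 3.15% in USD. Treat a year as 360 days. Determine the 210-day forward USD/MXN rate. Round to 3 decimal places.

By covered interest parity, F = S · (1+r_MXN/12)^(12T) / (1+r_USD/12)^(12T)
= 18.668 × 1.049676 / 1.018520 = 18.668 × 1.030589
F = 19.239 MXN per USD

19.239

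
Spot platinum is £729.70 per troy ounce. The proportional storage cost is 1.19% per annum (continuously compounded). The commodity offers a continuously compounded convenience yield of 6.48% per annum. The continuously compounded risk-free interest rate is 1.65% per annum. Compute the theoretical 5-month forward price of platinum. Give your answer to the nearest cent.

Net carry = r + u − y = 0.0165 + 0.0119 − 0.0648 = -0.0364
F = S·e^((r+u−y)T) = 729.70 · e^(-0.0364 × 5/12) = 729.70 · e^-0.015167
= 729.70 × 0.984947 = £718.72 per troy ounce

£718.72 per troy ounce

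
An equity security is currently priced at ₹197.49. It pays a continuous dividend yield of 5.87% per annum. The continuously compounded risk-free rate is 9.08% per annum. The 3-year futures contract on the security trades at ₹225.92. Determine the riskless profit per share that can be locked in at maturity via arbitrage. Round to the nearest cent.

Fair futures: F* = S·e^(carry·T), with carry = (r − q) = 0.0908 − 0.0587 = 0.0321
F* = 197.49 · e^(0.0321 × 3) = 197.49 · e^0.096300 = 197.49 × 1.101089 = ₹217.4541
Market ₹225.92 > fair ₹217.4541: forward overpriced → cash-and-carry (buy spot, short the forward).
At maturity, profit = |F_mkt − F*| = |225.92 − 217.4541| = ₹8.47 per share

₹8.47 per share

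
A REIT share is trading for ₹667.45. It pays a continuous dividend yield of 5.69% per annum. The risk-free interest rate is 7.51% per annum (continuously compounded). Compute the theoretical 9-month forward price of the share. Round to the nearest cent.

F = S·e^((r − q)T) = 667.45 · e^((0.0751 − 0.0569) × 9/12)
= 667.45 · e^0.013650 = 667.45 × 1.013744
F = ₹676.62

₹676.62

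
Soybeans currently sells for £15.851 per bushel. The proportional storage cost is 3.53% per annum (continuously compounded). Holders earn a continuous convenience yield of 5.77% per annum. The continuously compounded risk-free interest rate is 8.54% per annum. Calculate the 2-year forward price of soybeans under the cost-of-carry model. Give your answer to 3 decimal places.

Net carry = r + u − y = 0.0854 + 0.0353 − 0.0577 = 0.0630
F = S·e^((r+u−y)T) = 15.851 · e^(0.0630 × 2) = 15.851 · e^0.126000
= 15.851 × 1.134282 = £17.980 per bushel

£17.980 per bushel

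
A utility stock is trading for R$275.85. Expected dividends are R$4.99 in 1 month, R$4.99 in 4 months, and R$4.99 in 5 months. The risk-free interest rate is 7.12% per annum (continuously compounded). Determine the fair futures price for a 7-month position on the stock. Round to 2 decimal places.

R$272.25

PV(dividends) I = 4.99·e^(−0.0712·1/12) + 4.99·e^(−0.0712·4/12) + 4.99·e^(−0.0712·5/12)
I = 4.9605 + 4.8730 + 4.8441 = 14.6776
F = (S − I)·e^(rT) = (275.85 − 14.6776) · e^(0.0712·7/12)
= 261.1724 · e^0.041533 = 261.1724 × 1.042408 = R$272.25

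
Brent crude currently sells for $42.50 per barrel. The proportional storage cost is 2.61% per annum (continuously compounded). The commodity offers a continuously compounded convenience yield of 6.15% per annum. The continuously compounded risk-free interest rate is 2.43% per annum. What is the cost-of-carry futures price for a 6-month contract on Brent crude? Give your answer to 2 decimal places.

$42.26 per barrel

Net carry = r + u − y = 0.0243 + 0.0261 − 0.0615 = -0.0111
F = S·e^((r+u−y)T) = 42.50 · e^(-0.0111 × 6/12) = 42.50 · e^-0.005550
= 42.50 × 0.994465 = $42.26 per barrel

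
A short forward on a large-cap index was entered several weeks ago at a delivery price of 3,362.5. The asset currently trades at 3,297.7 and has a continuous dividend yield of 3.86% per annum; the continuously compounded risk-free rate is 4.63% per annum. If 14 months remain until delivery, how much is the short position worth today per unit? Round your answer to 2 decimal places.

Current fair forward for the remaining 14 months: F = S·e^((r − q)·T), (r − q) = 0.0463 − 0.0386 = 0.0077
F = 3297.7 · e^(0.0077 × 14/12) = 3297.7 × 1.00902380 = 3327.4578
Value of long forward = (F − K)·e^(−rT) = (3327.4578 − 3362.5) · e^(−0.0463·14/12)
= -35.0422 × 0.94741632 = -33.20
Short position value = −(long value) = 33.20

33.20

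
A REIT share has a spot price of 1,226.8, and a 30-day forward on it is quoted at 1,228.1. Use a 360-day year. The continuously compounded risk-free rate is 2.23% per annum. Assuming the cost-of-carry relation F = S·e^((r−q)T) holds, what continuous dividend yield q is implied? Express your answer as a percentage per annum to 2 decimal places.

0.96%

From F = S·e^((r−q)T): (r − q) = ln(F/S)/T
ln(1228.1/1226.8) = ln(1.001060) = 0.001059
(r − q) = 0.001059 / (30/360) = 0.012708
q = r − ln(F/S)/T = 0.0223 − 0.012708 = 0.009592
q = 0.96%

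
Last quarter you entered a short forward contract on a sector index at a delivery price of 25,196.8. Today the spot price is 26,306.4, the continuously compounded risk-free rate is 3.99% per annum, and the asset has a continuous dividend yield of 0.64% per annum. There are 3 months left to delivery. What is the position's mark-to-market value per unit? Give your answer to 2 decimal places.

-1317.63

Current fair forward for the remaining 3 months: F = S·e^((r − q)·T), (r − q) = 0.0399 − 0.0064 = 0.0335
F = 26306.4 · e^(0.0335 × 3/12) = 26306.4 × 1.00841017 = 26527.6413
Value of long forward = (F − K)·e^(−rT) = (26527.6413 − 25196.8) · e^(−0.0399·3/12)
= 1330.8413 × 0.99007459 = 1317.63
Short position value = −(long value) = -1317.63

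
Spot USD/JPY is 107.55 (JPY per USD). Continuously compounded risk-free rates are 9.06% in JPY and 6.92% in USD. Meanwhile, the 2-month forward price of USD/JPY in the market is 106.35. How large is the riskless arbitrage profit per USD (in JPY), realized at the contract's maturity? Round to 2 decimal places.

1.58 per USD (in JPY)

Fair forward: F* = S·e^(carry·T), with carry = (r_JPY − r_USD) = 0.0906 − 0.0692 = 0.0214
F* = 107.55 · e^(0.0214 × 2/12) = 107.55 · e^0.003567 = 107.55 × 1.003573 = 107.9343
Market 106.35 < fair 107.9343: forward underpriced → reverse cash-and-carry (short spot, go long the forward).
At maturity, profit = |F_mkt − F*| = |106.35 − 107.9343| = 1.58 per USD (in JPY)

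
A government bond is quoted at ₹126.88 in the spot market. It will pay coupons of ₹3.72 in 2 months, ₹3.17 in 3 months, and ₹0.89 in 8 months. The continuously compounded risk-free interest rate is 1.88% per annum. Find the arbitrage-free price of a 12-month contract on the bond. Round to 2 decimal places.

PV(coupons) I = 3.72·e^(−0.0188·2/12) + 3.17·e^(−0.0188·3/12) + 0.89·e^(−0.0188·8/12)
I = 3.7084 + 3.1551 + 0.8789 = 7.7424
F = (S − I)·e^(rT) = (126.88 − 7.7424) · e^(0.0188·12/12)
= 119.1376 · e^0.018800 = 119.1376 × 1.018978 = ₹121.40

₹121.40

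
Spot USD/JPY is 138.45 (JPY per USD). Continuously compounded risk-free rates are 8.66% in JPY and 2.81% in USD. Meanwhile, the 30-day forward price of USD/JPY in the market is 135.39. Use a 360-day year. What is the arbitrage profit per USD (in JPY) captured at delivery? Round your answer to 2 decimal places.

3.74 per USD (in JPY)

Fair forward: F* = S·e^(carry·T), with carry = (r_JPY − r_USD) = 0.0866 − 0.0281 = 0.0585
F* = 138.45 · e^(0.0585 × 30/360) = 138.45 · e^0.004875 = 138.45 × 1.004887 = 139.1266
Market 135.39 < fair 139.1266: forward underpriced → reverse cash-and-carry (short spot, go long the forward).
At maturity, profit = |F_mkt − F*| = |135.39 − 139.1266| = 3.74 per USD (in JPY)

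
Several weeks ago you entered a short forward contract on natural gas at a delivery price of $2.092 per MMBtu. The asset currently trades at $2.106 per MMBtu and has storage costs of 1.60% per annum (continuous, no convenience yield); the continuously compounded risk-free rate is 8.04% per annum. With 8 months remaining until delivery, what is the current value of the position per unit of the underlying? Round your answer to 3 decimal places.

Current fair forward for the remaining 8 months: F = S·e^((r + u)·T), (r + u) = 0.0804 + 0.0160 = 0.0964
F = 2.106 · e^(0.0964 × 8/12) = 2.106 × 1.066377 = 2.2458
Value of long forward = (F − K)·e^(−rT) = (2.2458 − 2.092) · e^(−0.0804·8/12)
= 0.1538 × 0.947811 = 0.146
Short position value = −(long value) = -$0.146

-$0.146 per MMBtu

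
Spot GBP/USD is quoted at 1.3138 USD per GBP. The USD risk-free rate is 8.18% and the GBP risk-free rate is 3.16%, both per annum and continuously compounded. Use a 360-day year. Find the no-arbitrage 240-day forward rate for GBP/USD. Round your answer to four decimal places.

1.3585

F = S·e^((r_USD − r_GBP)T) = 1.3138 · e^((0.0818 − 0.0316) × 240/360)
= 1.3138 · e^0.033467 = 1.3138 × 1.034033
F = 1.3585 USD per GBP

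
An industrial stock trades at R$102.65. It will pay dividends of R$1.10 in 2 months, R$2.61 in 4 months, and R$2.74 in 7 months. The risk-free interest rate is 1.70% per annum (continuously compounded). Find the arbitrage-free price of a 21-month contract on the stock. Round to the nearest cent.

R$99.15

PV(dividends) I = 1.10·e^(−0.0170·2/12) + 2.61·e^(−0.0170·4/12) + 2.74·e^(−0.0170·7/12)
I = 1.0969 + 2.5953 + 2.7130 = 6.4052
F = (S − I)·e^(rT) = (102.65 − 6.4052) · e^(0.0170·21/12)
= 96.2448 · e^0.029750 = 96.2448 × 1.030197 = R$99.15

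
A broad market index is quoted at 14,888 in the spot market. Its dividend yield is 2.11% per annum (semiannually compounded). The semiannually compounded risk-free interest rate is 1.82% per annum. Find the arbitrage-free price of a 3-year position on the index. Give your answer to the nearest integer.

14,760

F = S · (1+r/2)^(2T) / (1+q/2)^(2T)
= 14888 × 1.055857 / 1.064993 = 14888 × 0.991422
F = 14,760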